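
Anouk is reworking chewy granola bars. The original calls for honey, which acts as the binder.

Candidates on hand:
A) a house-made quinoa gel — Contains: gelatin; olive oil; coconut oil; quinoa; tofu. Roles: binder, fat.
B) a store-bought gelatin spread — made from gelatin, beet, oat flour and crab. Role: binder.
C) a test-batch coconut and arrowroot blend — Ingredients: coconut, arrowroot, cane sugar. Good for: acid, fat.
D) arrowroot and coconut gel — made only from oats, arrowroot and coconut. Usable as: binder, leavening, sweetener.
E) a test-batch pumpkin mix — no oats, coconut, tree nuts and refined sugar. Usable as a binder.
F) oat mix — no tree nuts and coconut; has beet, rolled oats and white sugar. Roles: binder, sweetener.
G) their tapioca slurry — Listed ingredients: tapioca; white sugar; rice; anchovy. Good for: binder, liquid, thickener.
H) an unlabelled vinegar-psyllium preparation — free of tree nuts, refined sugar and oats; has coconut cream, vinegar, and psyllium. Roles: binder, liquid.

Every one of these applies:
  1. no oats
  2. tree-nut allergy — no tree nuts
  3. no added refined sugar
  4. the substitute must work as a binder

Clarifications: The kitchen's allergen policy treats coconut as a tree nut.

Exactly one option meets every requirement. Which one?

E

A: has coconut oil, so not tree-nut-free — out
B: has oat flour, so not oat-free — reject
C: not usable as a binder; has coconut, so not tree-nut-free (and 1 more) — out
D: has coconut, so not tree-nut-free; has oats, so not oat-free — no
E: every rule checks out — keep
F: has rolled oats, so not oat-free; has white sugar, so not no-added-sugar — out
G: has white sugar, so not no-added-sugar — reject
H: has coconut cream, so not tree-nut-free — reject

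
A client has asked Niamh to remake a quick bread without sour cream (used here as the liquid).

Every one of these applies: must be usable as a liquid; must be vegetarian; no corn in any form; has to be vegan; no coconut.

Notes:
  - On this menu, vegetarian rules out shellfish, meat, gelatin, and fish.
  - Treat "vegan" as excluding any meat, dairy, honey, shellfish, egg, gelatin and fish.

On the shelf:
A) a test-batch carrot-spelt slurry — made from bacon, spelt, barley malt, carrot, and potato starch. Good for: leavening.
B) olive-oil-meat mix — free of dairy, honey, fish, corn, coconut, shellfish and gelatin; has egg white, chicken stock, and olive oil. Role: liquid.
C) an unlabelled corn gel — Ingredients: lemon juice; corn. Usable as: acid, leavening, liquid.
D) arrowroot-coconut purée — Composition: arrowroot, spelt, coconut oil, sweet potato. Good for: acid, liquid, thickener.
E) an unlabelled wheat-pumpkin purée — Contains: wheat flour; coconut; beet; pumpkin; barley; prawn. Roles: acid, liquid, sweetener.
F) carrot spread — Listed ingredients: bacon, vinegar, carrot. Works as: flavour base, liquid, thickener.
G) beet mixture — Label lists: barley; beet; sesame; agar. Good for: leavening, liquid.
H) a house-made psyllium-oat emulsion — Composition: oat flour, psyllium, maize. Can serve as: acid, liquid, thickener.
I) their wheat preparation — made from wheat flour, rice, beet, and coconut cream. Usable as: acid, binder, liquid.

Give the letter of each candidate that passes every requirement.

A: not usable as a liquid; has bacon, so not vegetarian (and 1 more) — out
B: has chicken stock, so not vegetarian; has egg white, so not vegan — out
C: has corn, so not corn-free — reject
D: has coconut oil, so not coconut-free — no
E: has prawn, so not vegetarian; has prawn, so not vegan (and 1 more) — reject
F: has bacon, so not vegetarian; has bacon, so not vegan — no
G: works as a liquid, vegetarian, vegan — valid
H: has maize, so not corn-free — reject
I: has coconut cream, so not coconut-free — reject

G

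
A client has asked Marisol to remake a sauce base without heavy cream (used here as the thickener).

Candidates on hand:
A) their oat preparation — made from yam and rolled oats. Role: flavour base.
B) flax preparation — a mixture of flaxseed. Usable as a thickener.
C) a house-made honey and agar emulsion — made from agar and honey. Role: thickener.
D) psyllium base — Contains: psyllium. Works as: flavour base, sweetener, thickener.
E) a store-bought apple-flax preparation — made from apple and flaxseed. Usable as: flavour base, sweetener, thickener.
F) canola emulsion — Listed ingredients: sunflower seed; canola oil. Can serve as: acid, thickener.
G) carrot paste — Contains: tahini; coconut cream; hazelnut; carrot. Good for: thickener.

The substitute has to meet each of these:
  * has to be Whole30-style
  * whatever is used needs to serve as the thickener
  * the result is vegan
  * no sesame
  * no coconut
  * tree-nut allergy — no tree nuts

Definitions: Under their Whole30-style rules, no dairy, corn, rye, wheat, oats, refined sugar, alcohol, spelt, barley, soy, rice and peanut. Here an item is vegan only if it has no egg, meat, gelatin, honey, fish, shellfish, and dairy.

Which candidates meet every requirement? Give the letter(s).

A: not usable as a thickener; has rolled oats, so not Whole30-style — out
B: nothing on the exclusion list — OK
C: has honey, so not vegan — out
D: only psyllium; none excluded — valid
E: works as a thickener, no coconut, vegan — valid
F: works as a thickener, no coconut, no tree nuts — OK
G: has coconut cream, so not coconut-free; has tahini, so not sesame-free (and 1 more) — reject

B, D, E, F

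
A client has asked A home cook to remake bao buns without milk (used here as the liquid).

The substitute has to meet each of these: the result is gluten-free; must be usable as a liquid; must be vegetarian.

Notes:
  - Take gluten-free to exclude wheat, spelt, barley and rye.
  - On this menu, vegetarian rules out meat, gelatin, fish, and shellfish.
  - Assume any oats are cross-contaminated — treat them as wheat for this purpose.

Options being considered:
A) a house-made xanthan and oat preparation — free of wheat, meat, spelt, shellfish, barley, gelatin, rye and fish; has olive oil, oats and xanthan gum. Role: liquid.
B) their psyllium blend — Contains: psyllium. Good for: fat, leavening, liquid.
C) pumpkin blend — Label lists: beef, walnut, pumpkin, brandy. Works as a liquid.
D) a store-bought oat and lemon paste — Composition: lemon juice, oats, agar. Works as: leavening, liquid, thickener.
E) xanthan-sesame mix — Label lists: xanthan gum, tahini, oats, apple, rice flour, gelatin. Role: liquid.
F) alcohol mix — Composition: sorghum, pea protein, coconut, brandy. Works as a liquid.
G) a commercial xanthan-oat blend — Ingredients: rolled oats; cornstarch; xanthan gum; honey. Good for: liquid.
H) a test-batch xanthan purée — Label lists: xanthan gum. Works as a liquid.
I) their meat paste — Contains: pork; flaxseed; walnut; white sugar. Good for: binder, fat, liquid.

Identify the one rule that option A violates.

gluten-free

usable as a liquid: satisfied
gluten-free: has oats — fails
vegetarian: satisfied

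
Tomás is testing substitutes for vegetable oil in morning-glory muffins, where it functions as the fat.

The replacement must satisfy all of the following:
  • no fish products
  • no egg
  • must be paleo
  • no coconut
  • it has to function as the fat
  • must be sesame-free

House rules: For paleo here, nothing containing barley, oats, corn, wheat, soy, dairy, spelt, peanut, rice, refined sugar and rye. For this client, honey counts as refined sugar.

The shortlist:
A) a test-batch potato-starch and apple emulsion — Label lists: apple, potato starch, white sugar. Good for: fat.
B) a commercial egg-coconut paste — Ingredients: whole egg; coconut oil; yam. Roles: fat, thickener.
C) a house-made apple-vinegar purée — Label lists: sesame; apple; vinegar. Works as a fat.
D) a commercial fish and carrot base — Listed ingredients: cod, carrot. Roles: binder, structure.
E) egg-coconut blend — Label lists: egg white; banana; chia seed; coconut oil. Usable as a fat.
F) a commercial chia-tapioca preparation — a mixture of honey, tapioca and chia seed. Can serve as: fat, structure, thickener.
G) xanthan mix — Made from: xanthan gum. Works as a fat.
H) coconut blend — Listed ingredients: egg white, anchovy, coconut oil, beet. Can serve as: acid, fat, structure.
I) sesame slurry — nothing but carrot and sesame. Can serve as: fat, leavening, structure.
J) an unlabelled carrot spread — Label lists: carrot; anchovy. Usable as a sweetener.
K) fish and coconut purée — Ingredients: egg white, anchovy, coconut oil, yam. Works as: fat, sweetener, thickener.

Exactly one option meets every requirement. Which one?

A: has white sugar, so not paleo — no
B: has coconut oil, so not coconut-free; has whole egg, so not egg-free — reject
C: has sesame, so not sesame-free — out
D: not usable as a fat; has cod, so not fish-free — reject
E: has coconut oil, so not coconut-free; has egg white, so not egg-free — reject
F: has honey, so not paleo — reject
G: no egg, paleo — valid
H: has coconut oil, so not coconut-free; has anchovy, so not fish-free (and 1 more) — out
I: has sesame, so not sesame-free — reject
J: not usable as a fat; has anchovy, so not fish-free — reject
K: has coconut oil, so not coconut-free; has anchovy, so not fish-free (and 1 more) — out

G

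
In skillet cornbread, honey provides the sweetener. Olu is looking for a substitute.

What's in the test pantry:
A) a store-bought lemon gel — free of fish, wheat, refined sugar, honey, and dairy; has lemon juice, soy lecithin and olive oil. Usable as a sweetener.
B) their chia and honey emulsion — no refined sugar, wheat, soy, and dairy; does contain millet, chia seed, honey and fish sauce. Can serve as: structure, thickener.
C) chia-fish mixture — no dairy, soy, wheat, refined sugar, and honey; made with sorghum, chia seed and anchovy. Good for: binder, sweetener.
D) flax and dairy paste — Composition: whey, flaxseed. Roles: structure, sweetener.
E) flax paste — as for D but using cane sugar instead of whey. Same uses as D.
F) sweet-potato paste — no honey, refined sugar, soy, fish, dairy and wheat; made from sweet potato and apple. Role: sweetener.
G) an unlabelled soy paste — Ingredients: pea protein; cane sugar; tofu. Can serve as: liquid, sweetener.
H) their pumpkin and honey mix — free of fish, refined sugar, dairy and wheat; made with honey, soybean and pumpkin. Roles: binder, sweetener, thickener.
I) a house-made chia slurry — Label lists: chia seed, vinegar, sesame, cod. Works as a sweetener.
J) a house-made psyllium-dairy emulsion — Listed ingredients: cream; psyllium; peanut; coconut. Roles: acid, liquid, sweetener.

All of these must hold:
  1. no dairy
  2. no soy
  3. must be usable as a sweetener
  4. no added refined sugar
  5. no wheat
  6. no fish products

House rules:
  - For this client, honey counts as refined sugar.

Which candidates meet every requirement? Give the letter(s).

A: has soy lecithin, so not soy-free — out
B: not usable as a sweetener; has honey, so not no-added-sugar (and 1 more) — reject
C: has anchovy, so not fish-free — out
D: has whey, so not dairy-free — no
E: has cane sugar, so not no-added-sugar — reject
F: no-added-sugar, no soy — keep
G: has tofu, so not soy-free; has cane sugar, so not no-added-sugar — reject
H: has soybean, so not soy-free; has honey, so not no-added-sugar — out
I: has cod, so not fish-free — out
J: has cream, so not dairy-free — out

F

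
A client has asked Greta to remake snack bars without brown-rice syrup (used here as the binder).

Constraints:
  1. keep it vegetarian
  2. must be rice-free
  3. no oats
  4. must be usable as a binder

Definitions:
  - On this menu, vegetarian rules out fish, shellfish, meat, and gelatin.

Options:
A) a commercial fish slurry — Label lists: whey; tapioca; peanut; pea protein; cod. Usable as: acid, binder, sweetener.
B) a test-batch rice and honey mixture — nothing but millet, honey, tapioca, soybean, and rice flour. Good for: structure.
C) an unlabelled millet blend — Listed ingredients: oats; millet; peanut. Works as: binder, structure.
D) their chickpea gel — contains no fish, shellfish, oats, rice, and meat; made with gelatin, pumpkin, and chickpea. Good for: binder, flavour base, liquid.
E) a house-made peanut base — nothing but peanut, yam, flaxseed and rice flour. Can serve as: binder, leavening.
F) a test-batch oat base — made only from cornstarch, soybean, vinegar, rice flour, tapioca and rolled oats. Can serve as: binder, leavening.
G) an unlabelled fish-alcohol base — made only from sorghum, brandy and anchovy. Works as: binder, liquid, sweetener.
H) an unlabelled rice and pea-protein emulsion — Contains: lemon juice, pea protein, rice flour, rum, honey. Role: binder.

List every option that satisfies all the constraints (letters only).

none

A: has cod, so not vegetarian — no
B: not usable as a binder; has rice flour, so not rice-free — no
C: has oats, so not oat-free — out
D: has gelatin, so not vegetarian — reject
E: has rice flour, so not rice-free — out
F: has rice flour, so not rice-free; has rolled oats, so not oat-free — out
G: has anchovy, so not vegetarian — out
H: has rice flour, so not rice-free — out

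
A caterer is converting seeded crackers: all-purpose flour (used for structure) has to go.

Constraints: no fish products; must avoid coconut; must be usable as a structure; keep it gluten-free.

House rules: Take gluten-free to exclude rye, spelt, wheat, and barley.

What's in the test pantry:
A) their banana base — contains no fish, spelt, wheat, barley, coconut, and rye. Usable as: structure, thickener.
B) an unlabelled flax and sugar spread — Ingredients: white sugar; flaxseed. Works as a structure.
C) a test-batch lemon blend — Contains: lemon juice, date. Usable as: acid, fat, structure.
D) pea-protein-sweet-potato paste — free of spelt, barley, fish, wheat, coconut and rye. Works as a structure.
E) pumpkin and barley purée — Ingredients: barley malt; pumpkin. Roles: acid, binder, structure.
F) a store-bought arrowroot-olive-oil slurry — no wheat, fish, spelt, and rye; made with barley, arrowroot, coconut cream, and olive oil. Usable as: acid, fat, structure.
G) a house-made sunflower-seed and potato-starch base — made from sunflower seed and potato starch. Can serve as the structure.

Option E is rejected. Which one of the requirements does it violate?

gluten-free

usable as a structure: satisfied
gluten-free: has barley malt — fails
coconut-free: satisfied
fish-free: satisfied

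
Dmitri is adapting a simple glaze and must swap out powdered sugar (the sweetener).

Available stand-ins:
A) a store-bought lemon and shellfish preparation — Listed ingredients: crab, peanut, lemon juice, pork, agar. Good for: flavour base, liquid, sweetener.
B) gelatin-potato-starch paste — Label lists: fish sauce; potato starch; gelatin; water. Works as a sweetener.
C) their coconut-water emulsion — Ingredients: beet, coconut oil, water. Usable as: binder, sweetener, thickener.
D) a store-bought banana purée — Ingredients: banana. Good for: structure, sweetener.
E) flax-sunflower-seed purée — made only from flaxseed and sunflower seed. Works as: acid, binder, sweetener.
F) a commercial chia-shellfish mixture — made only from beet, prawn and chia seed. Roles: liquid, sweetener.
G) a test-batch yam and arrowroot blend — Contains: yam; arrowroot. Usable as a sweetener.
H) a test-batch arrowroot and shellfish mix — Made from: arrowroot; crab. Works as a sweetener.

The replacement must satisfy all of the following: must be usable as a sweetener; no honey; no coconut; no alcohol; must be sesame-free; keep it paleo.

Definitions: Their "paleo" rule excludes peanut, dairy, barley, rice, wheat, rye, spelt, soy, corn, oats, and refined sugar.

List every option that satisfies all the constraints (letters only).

B, D, E, F, G, H

A: has peanut, so not paleo — no
B: works as a sweetener, no sesame, no honey — valid
C: has coconut oil, so not coconut-free — reject
D: no coconut, no sesame — keep
E: every rule checks out — valid
F: only prawn, beet and chia seed; none excluded — OK
G: only arrowroot and yam; none excluded — valid
H: every rule checks out — keep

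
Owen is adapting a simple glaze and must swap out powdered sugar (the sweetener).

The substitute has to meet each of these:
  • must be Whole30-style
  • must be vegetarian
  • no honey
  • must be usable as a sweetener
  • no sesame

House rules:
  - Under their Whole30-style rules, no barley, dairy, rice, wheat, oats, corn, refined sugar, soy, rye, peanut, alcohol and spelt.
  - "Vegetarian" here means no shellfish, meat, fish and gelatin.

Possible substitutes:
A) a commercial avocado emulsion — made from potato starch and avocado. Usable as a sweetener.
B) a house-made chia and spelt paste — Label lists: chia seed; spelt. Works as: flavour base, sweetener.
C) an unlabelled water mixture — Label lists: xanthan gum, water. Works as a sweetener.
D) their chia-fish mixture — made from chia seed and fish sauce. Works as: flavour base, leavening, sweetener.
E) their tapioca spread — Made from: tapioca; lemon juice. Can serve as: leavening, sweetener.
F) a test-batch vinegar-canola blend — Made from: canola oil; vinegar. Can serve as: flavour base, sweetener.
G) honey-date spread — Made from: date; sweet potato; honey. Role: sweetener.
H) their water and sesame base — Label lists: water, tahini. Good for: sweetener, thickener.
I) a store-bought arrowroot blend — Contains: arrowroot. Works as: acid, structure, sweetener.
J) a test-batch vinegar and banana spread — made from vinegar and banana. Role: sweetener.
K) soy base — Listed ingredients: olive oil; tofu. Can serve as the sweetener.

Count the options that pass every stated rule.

6

A: Whole30-style, vegetarian — OK
B: has spelt, so not Whole30-style — reject
C: only xanthan gum and water; none excluded — valid
D: has fish sauce, so not vegetarian — no
E: only lemon juice and tapioca; none excluded — OK
F: nothing on the exclusion list — valid
G: has honey, so not honey-free — out
H: has tahini, so not sesame-free — reject
I: vegetarian, no sesame — valid
J: only vinegar and banana; none excluded — valid
K: has tofu, so not Whole30-style — reject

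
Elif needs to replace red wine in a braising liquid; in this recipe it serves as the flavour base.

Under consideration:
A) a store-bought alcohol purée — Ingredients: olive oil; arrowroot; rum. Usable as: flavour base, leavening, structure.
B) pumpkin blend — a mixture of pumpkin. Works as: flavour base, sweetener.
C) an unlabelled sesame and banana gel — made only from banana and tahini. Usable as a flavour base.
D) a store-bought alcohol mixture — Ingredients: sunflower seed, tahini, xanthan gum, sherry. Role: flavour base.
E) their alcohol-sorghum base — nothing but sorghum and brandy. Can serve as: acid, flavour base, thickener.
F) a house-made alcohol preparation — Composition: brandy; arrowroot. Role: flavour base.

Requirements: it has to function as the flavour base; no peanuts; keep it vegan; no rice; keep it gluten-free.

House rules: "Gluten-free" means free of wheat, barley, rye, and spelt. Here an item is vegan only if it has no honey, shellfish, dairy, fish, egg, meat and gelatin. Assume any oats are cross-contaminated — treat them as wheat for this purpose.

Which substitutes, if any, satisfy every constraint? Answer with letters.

A, B, C, D, E, F

A: only rum, arrowroot and olive oil; none excluded — OK
B: works as a flavour base, no peanut, vegan — valid
C: only tahini and banana; none excluded — valid
D: sherry and tahini etc. — none of it excluded — keep
E: only brandy and sorghum; none excluded — keep
F: nothing on the exclusion list — valid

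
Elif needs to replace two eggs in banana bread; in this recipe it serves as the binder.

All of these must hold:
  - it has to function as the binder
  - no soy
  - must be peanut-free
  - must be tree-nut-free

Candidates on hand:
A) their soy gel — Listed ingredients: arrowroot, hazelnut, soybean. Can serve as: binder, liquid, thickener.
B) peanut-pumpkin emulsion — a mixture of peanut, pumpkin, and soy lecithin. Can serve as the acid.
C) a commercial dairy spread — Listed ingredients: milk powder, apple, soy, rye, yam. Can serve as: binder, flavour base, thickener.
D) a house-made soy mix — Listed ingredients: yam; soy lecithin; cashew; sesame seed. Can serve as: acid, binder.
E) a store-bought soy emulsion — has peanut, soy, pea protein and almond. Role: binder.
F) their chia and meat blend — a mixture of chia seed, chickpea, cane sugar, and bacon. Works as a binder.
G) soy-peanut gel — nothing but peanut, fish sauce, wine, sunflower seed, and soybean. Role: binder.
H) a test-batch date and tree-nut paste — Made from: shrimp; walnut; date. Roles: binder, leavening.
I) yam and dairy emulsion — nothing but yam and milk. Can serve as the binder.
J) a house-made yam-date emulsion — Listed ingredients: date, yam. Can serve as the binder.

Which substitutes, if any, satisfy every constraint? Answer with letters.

F, I, J

A: has hazelnut, so not tree-nut-free; has soybean, so not soy-free — reject
B: not usable as a binder; has peanut, so not peanut-free (and 1 more) — reject
C: has soy, so not soy-free — out
D: has cashew, so not tree-nut-free; has soy lecithin, so not soy-free — out
E: has almond, so not tree-nut-free; has peanut, so not peanut-free (and 1 more) — reject
F: no tree nuts, no peanut — keep
G: has peanut, so not peanut-free; has soybean, so not soy-free — reject
H: has walnut, so not tree-nut-free — no
I: every rule checks out — OK
J: nothing on the exclusion list — valid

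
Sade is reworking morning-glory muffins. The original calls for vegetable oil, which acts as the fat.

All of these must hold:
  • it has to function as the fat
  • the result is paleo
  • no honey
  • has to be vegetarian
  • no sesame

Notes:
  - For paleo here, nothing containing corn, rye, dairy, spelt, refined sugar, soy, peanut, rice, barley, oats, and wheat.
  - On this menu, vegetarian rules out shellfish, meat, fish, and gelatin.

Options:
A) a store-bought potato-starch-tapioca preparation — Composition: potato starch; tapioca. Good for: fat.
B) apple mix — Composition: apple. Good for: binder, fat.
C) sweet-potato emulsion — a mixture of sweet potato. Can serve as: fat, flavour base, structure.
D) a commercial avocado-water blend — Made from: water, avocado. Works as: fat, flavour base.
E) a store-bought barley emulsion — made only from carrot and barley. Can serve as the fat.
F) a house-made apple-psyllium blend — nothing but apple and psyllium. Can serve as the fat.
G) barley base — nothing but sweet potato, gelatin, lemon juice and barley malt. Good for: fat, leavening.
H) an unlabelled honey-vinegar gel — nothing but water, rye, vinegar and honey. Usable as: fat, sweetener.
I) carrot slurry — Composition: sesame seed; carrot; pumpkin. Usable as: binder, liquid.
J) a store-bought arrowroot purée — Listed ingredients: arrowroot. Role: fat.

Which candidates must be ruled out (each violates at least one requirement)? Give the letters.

A: only tapioca and potato starch; none excluded — keep
B: vegetarian, no honey — valid
C: all constraints satisfied — keep
D: works as a fat, no honey, vegetarian — valid
E: has barley, so not paleo — out
F: only apple and psyllium; none excluded — OK
G: has barley malt, so not paleo; has gelatin, so not vegetarian — out
H: has rye, so not paleo; has honey, so not honey-free — out
I: not usable as a fat; has sesame seed, so not sesame-free — no
J: works as a fat, vegetarian, paleo — valid

E, G, H, I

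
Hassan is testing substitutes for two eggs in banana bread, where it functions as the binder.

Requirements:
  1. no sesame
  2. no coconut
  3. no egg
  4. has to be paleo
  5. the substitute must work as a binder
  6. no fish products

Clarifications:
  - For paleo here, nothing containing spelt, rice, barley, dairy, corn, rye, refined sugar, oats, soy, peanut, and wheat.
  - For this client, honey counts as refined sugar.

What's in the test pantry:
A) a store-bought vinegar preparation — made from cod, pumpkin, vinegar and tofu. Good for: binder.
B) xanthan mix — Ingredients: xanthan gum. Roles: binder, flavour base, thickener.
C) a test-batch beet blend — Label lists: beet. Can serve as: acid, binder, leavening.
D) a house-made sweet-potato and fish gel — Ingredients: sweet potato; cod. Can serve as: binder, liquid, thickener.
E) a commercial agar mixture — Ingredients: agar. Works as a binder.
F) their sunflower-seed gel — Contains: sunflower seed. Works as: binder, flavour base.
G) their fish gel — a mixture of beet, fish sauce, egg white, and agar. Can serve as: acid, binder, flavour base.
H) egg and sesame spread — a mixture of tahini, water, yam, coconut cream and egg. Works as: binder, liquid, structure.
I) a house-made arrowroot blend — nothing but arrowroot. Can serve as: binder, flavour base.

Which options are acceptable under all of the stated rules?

B, C, E, F, I

A: has tofu, so not paleo; has cod, so not fish-free — out
B: every rule checks out — keep
C: only beet; none excluded — OK
D: has cod, so not fish-free — out
E: only agar; none excluded — keep
F: works as a binder, no coconut, no egg — keep
G: has fish sauce, so not fish-free; has egg white, so not egg-free — no
H: has egg, so not egg-free; has coconut cream, so not coconut-free (and 1 more) — no
I: only arrowroot; none excluded — keep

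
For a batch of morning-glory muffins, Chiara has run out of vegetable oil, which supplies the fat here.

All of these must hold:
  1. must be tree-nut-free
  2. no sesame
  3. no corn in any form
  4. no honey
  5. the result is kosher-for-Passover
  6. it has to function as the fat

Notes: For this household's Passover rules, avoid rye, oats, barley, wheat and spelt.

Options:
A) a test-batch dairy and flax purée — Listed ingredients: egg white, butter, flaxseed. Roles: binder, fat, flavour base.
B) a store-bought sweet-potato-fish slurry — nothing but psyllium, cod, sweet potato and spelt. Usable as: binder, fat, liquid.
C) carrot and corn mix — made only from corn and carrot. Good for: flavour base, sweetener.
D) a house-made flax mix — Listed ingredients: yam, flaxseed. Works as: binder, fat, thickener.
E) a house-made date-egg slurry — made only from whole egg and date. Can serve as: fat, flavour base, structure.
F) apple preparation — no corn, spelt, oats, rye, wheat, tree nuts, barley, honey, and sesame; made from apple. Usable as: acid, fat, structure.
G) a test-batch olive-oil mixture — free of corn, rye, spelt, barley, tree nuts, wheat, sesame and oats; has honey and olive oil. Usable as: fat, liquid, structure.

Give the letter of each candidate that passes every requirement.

A, D, E, F

A: only butter, egg white, and flaxseed; none excluded — keep
B: has spelt, so not kosher-for-Passover — reject
C: not usable as a fat; has corn, so not corn-free — reject
D: only yam and flaxseed; none excluded — keep
E: only whole egg and date; none excluded — keep
F: no honey, no tree nuts — keep
G: has honey, so not honey-free — out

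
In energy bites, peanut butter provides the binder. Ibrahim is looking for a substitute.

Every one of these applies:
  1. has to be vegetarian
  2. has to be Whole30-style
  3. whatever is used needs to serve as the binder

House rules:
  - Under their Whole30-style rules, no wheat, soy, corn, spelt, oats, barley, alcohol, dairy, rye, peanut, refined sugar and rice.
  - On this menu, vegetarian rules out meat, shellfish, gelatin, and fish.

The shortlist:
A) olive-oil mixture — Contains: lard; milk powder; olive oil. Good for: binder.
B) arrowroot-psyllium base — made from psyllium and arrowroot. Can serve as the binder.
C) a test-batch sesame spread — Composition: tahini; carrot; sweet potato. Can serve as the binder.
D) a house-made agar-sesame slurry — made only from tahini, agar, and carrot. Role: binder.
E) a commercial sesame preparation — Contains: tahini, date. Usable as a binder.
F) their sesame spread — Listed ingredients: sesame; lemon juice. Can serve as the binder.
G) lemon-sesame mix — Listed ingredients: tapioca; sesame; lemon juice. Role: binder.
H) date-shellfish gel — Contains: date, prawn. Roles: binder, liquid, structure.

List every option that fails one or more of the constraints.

A, H

A: has milk powder, so not Whole30-style; has lard, so not vegetarian — out
B: works as a binder, Whole30-style, vegetarian — keep
C: works as a binder, vegetarian, Whole30-style — keep
D: only tahini, carrot, and agar; none excluded — valid
E: works as a binder, vegetarian, Whole30-style — valid
F: all constraints satisfied — keep
G: only sesame, lemon juice and tapioca; none excluded — OK
H: has prawn, so not vegetarian — no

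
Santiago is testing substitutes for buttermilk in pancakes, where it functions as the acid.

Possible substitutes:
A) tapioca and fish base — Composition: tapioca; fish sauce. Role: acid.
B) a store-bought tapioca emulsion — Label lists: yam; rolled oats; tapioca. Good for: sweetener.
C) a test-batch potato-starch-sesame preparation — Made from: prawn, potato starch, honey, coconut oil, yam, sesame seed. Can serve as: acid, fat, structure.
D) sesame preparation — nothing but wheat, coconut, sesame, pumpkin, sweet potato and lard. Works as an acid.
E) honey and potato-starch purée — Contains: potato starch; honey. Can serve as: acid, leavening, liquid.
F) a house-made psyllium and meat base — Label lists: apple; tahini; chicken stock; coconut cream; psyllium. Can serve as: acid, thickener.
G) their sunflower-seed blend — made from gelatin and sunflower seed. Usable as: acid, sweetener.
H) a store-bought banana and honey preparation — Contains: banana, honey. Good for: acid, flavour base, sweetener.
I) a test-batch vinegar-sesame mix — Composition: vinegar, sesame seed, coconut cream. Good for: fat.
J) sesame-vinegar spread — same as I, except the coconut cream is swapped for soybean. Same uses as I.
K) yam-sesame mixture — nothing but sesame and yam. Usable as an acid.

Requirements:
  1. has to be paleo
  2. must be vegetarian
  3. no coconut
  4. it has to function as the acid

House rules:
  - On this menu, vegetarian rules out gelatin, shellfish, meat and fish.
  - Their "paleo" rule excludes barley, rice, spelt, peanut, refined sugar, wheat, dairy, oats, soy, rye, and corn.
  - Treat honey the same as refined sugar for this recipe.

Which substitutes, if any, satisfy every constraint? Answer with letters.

K

A: has fish sauce, so not vegetarian — out
B: not usable as an acid; has rolled oats, so not paleo — out
C: has prawn, so not vegetarian; has honey, so not paleo (and 1 more) — no
D: has lard, so not vegetarian; has wheat, so not paleo (and 1 more) — out
E: has honey, so not paleo — no
F: has chicken stock, so not vegetarian; has coconut cream, so not coconut-free — reject
G: has gelatin, so not vegetarian — no
H: has honey, so not paleo — reject
I: not usable as an acid; has coconut cream, so not coconut-free — reject
J: not usable as an acid; has soybean, so not paleo — out
K: every rule checks out — OK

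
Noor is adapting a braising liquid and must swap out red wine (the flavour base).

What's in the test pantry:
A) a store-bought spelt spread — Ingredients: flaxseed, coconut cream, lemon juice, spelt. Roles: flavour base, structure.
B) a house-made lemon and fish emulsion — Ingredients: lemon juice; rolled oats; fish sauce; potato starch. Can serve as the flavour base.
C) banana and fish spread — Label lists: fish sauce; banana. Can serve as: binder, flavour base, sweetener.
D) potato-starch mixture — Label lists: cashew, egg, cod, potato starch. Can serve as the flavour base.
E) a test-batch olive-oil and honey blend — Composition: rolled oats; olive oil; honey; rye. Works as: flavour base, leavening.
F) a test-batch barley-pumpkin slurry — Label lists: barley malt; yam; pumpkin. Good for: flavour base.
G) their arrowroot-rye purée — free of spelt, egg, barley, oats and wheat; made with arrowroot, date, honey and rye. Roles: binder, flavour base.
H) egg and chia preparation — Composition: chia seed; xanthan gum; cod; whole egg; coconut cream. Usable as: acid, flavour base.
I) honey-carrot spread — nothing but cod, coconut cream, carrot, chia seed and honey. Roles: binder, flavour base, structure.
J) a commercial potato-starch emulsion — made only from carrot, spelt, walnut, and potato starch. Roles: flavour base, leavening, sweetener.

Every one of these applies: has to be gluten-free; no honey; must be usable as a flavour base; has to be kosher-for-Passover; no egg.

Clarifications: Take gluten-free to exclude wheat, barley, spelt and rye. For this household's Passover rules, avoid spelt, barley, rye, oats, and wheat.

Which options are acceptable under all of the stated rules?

A: has spelt, so not gluten-free; has spelt, so not kosher-for-Passover — no
B: has rolled oats, so not kosher-for-Passover — reject
C: all constraints satisfied — valid
D: has egg, so not egg-free — out
E: has rye, so not gluten-free; has rolled oats, so not kosher-for-Passover (and 1 more) — reject
F: has barley malt, so not gluten-free; has barley malt, so not kosher-for-Passover — no
G: has rye, so not gluten-free; has rye, so not kosher-for-Passover (and 1 more) — out
H: has whole egg, so not egg-free — no
I: has honey, so not honey-free — no
J: has spelt, so not gluten-free; has spelt, so not kosher-for-Passover — out

C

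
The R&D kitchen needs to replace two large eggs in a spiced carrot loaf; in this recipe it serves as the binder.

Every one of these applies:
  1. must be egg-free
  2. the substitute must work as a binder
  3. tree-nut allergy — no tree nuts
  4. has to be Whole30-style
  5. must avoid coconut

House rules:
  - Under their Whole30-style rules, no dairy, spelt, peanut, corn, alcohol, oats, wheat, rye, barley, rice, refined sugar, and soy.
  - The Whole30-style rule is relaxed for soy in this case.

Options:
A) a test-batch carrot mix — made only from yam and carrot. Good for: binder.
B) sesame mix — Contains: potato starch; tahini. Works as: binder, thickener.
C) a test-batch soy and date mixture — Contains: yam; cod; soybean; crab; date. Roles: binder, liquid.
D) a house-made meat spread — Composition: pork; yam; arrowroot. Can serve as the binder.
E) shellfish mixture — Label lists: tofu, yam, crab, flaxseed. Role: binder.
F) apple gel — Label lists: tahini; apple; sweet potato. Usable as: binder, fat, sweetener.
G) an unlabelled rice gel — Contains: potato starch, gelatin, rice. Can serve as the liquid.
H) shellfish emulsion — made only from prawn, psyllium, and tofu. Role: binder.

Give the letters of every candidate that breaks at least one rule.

A: works as a binder, no coconut, no tree nuts — OK
B: all constraints satisfied — valid
C: soy is permitted under the Whole30-style carve-out; nothing else excluded — valid
D: works as a binder, no coconut, Whole30-style — keep
E: soy is permitted under the Whole30-style carve-out; nothing else excluded — OK
F: no coconut, Whole30-style — keep
G: not usable as a binder; has rice, so not Whole30-style — no
H: soy is permitted under the Whole30-style carve-out; nothing else excluded — OK

G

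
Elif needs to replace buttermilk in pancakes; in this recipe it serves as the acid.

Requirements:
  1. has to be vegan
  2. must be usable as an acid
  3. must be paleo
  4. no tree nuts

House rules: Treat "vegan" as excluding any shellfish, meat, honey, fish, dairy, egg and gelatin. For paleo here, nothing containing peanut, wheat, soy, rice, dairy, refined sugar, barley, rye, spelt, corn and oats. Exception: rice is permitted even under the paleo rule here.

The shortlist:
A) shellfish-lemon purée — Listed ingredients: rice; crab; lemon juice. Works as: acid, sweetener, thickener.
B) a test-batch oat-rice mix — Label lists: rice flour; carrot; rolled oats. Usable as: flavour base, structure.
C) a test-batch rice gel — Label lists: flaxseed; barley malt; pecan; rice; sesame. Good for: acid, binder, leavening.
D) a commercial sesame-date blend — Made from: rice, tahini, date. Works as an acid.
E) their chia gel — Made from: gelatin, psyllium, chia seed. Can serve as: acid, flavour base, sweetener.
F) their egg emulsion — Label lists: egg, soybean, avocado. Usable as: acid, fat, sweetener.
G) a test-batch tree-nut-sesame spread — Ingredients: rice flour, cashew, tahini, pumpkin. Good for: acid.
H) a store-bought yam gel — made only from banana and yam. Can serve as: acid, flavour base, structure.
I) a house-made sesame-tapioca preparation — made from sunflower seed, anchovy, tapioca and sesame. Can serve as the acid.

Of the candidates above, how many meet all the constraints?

A: has crab, so not vegan — out
B: not usable as an acid; has rolled oats, so not paleo — out
C: has barley malt, so not paleo; has pecan, so not tree-nut-free — reject
D: rice is permitted under the paleo carve-out; nothing else excluded — valid
E: has gelatin, so not vegan — out
F: has egg, so not vegan; has soybean, so not paleo — no
G: has cashew, so not tree-nut-free — no
H: works as an acid, paleo, no tree nuts — valid
I: has anchovy, so not vegan — out

2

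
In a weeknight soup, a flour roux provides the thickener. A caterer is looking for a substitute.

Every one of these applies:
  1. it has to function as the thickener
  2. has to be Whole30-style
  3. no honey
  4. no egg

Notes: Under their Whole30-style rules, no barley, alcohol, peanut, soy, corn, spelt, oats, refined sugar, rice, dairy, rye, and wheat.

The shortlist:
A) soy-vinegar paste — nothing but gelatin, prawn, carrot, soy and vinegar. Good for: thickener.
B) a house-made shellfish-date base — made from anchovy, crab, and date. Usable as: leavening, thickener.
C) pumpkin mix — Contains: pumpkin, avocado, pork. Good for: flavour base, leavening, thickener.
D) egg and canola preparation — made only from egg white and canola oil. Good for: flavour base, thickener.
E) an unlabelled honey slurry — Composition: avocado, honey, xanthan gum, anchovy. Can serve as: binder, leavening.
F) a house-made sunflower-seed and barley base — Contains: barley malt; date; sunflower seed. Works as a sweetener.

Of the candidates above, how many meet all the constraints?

A: has soy, so not Whole30-style — out
B: all constraints satisfied — valid
C: only pork, avocado and pumpkin; none excluded — OK
D: has egg white, so not egg-free — out
E: not usable as a thickener; has honey, so not honey-free — out
F: not usable as a thickener; has barley malt, so not Whole30-style — reject

2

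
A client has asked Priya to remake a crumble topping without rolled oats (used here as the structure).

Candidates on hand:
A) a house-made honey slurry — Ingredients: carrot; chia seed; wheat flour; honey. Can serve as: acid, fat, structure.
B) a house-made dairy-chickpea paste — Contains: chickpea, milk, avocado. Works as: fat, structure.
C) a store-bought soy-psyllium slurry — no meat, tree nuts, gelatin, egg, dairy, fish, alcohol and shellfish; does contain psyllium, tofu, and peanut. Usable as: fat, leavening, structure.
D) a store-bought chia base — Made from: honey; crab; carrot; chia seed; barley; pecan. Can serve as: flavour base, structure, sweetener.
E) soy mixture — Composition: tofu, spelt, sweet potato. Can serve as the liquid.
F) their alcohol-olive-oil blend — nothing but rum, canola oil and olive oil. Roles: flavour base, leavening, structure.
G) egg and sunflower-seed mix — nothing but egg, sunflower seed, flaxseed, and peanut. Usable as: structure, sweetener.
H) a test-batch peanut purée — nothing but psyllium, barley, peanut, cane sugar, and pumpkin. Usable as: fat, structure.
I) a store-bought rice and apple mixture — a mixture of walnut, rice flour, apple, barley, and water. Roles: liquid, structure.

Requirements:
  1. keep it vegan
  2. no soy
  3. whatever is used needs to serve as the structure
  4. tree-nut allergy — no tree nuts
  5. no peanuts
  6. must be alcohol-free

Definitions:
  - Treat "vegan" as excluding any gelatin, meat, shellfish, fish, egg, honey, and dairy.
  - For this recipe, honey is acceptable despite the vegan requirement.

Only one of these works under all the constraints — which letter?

A

A: honey is permitted under the vegan carve-out; nothing else excluded — keep
B: has milk, so not vegan — reject
C: has peanut, so not peanut-free; has tofu, so not soy-free — reject
D: has crab, so not vegan; has pecan, so not tree-nut-free — reject
E: not usable as a structure; has tofu, so not soy-free — out
F: has rum, so not alcohol-free — reject
G: has egg, so not vegan; has peanut, so not peanut-free — no
H: has peanut, so not peanut-free — reject
I: has walnut, so not tree-nut-free — out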